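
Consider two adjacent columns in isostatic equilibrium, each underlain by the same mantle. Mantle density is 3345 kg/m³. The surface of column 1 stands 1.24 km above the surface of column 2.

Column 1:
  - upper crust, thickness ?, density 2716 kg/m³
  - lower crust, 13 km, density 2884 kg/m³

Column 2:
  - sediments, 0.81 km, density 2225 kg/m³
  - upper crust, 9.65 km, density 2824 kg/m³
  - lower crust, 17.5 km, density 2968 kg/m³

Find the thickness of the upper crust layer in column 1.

17 km

Take the compensation level at the base of the deeper column (depth z_c below the surface of column 1) and equate Σ ρ_i t_i down to z_c; mantle fills any gap and the z_c terms cancel.
Column 1: x×2716 + 13×2884 + (z_c − 13 − x)×3345
Column 2: 1.24×0 + 0.81×2225 + 9.65×2824 + 17.5×2968 + (z_c − 1.24 − 27.96)×3345
The z_c×3345 term appears on both sides and cancels. Collect the known terms of each column as K = Σ(ρt)_known − 3345 × (depth of known layers): K_1 = 37492 − 3345×13 = −5993; K_2 = 80993.85 − 3345×(1.24 + 27.96) = −16680.15.
Balance: K_1 − x×(3345 − 2716) = K_2, so x = (K_1 − K_2)/(3345 − 2716) = 10687.1/629 = 17 km.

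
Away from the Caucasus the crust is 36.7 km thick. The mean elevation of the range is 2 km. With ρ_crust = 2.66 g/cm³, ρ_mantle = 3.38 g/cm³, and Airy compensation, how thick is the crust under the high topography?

46.1 km

Root depth r = h ρ_c / (ρ_m − ρ_c) = 2 km × 2.66 / 0.72 = 7.389 km.
Total thickness = T + h + r = 36.7 km + 2 km + 7.389 km = 46.1 km.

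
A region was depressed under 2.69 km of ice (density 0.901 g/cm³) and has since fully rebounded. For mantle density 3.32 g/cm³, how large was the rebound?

0.73 km

Removing the load lets mantle flow back in; uplift u satisfies ρ_ice t = ρ_m u.
u = t ρ_ice/ρ_m = 2.69 km × 0.901/3.32 = 0.73 km.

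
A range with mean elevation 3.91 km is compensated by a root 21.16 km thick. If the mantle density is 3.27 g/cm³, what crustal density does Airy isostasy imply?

2.76 g/cm³

ρ_c h = (ρ_m − ρ_c) r → ρ_c (h + r) = ρ_m r → ρ_c = ρ_m r / (h + r).
ρ_c = 3.27 × 21.16 km / (3.91 km + 21.16 km) = 2.76 g/cm³.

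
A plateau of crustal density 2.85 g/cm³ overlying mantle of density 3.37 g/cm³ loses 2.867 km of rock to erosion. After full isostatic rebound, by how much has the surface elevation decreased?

Rebound u = e ρ_c/ρ_m = 2.867 km × 2.85/3.37 = 2.425 km.
Net surface drop = e − u = 2.867 km − 2.425 km = e (ρ_m − ρ_c)/ρ_m = 0.442 km.

0.442 km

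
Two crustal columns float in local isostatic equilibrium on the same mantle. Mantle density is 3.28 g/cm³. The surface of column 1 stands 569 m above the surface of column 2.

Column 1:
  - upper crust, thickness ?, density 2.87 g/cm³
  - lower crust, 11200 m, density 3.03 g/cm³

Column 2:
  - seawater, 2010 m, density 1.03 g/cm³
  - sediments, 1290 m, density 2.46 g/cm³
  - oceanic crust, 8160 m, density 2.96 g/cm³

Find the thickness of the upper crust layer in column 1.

Take the compensation level at the base of the deeper column (depth z_c below the surface of column 1) and equate Σ ρ_i t_i down to z_c; mantle fills any gap and the z_c terms cancel.
Column 1: x×2.87 + 11200×3.03 + (z_c − 11200 − x)×3.28
Column 2: 569×0 + 2010×1.03 + 1290×2.46 + 8160×2.96 + (z_c − 569 − 11460)×3.28
The z_c×3.28 term appears on both sides and cancels. Collect the known terms of each column as K = Σ(ρt)_known − 3.28 × (depth of known layers): K_1 = 33936 − 3.28×11200 = −2800; K_2 = 29397.3 − 3.28×(569 + 11460) = −10057.82.
Balance: K_1 − x×(3.28 − 2.87) = K_2, so x = (K_1 − K_2)/(3.28 − 2.87) = 7257.82/0.41 = 17700 m.

17700 m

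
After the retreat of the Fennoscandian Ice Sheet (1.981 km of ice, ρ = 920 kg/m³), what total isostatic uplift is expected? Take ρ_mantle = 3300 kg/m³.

0.552 km

Removing the load lets mantle flow back in; uplift u satisfies ρ_ice t = ρ_m u.
u = t ρ_ice/ρ_m = 1.981 km × 920/3300 = 0.552 km.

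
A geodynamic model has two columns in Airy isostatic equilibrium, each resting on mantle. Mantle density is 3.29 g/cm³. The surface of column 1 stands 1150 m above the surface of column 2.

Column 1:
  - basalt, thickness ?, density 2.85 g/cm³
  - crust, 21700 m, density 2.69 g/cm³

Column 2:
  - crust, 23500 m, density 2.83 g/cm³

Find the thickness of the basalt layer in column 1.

Take the compensation level at the base of the deeper column (depth z_c below the surface of column 1) and equate Σ ρ_i t_i down to z_c; mantle fills any gap and the z_c terms cancel.
Column 1: x×2.85 + 21700×2.69 + (z_c − 21700 − x)×3.29
Column 2: 1150×0 + 23500×2.83 + (z_c − 1150 − 23500)×3.29
The z_c×3.29 term appears on both sides and cancels. Collect the known terms of each column as K = Σ(ρt)_known − 3.29 × (depth of known layers): K_1 = 58373 − 3.29×21700 = −13020; K_2 = 66505 − 3.29×(1150 + 23500) = −14593.5.
Balance: K_1 − x×(3.29 − 2.85) = K_2, so x = (K_1 − K_2)/(3.29 − 2.85) = 1573.5/0.44 = 3580 m.

3580 m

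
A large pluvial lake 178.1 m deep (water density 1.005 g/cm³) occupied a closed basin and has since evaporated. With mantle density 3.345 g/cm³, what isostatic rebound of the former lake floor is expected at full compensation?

u = d ρ_w/ρ_m = 178.1 m × 1.005/3.345 = 53.5 m.

53.5 m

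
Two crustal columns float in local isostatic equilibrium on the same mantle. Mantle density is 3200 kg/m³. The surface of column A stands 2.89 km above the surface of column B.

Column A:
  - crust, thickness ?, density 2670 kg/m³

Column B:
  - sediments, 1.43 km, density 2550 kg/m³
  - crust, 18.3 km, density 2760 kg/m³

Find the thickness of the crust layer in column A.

Take the compensation level at the base of the deeper column (depth z_c below the surface of column A) and equate Σ ρ_i t_i down to z_c; mantle fills any gap and the z_c terms cancel.
Column A: x×2670 + (z_c − 0 − x)×3200
Column B: 2.89×0 + 1.43×2550 + 18.3×2760 + (z_c − 2.89 − 19.73)×3200
The z_c×3200 term appears on both sides and cancels. Collect the known terms of each column as K = Σ(ρt)_known − 3200 × (depth of known layers): K_A = 0 − 3200×0 = 0; K_B = 54154.5 − 3200×(2.89 + 19.73) = −18229.5.
Balance: K_A − x×(3200 − 2670) = K_B, so x = (K_A − K_B)/(3200 − 2670) = 18229.5/530 = 34.4 km.

34.4 km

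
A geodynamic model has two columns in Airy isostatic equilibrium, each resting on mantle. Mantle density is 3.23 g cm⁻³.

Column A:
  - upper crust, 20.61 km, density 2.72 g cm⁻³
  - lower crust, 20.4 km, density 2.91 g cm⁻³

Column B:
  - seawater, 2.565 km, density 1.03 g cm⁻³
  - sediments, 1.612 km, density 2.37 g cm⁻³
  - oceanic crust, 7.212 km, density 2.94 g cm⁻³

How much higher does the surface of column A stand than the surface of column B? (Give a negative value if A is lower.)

For any compensation level in the mantle, the mantle terms cancel and isostasy reduces to e = (Σt_A − Σt_B) − (Σ(ρt)_A − Σ(ρt)_B) / ρ_m.
Σt_A = 41.01 km; Σt_B = 11.389 km; Σ(ρt)_A = 115.4232; Σ(ρt)_B = 27.66567 (in km·g cm⁻³).
e = (41.01 − 11.389) − (115.4232 − 27.66567) / 3.23 = 2.45 km.

2.45 km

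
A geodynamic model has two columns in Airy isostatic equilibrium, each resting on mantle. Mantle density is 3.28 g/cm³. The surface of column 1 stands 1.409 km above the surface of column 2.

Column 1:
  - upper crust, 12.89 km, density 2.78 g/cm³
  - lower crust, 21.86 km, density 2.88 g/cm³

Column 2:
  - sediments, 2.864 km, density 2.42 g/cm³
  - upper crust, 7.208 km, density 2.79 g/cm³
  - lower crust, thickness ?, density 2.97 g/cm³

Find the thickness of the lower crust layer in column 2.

Take the compensation level at the base of the deeper column (depth z_c below the surface of column 1) and equate Σ ρ_i t_i down to z_c; mantle fills any gap and the z_c terms cancel.
Column 1: 12.89×2.78 + 21.86×2.88 + (z_c − 34.75)×3.28
Column 2: 1.409×0 + 2.864×2.42 + 7.208×2.79 + x×2.97 + (z_c − 1.409 − 10.072 − x)×3.28
The z_c×3.28 term appears on both sides and cancels. Collect the known terms of each column as K = Σ(ρt)_known − 3.28 × (depth of known layers): K_1 = 98.791 − 3.28×34.75 = −15.189; K_2 = 27.0412 − 3.28×(1.409 + 10.072) = −10.61648.
Balance: K_1 = K_2 − x×(3.28 − 2.97), so x = (K_2 − K_1)/(3.28 − 2.97) = 4.57252/0.31 = 14.8 km.

14.8 km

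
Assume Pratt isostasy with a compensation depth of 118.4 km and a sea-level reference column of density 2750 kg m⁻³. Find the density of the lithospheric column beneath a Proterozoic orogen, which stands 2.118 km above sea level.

2700 kg m⁻³

Pratt balance: ρ_ref D = ρ (D + h).
ρ = ρ_ref D/(D + h) = 2750 × 118.4 km/(118.4 km + 2.118 km) = 2700 kg m⁻³.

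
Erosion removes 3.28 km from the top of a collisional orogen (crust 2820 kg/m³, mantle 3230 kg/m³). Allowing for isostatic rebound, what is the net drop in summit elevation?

0.416 km

Rebound u = e ρ_c/ρ_m = 3.28 km × 2820/3230 = 2.864 km.
Net surface drop = e − u = 3.28 km − 2.864 km = e (ρ_m − ρ_c)/ρ_m = 0.416 km.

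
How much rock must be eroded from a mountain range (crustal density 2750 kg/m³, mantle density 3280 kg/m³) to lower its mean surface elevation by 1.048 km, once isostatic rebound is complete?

6.49 km

Net drop Δ = e − u = e − e ρ_c/ρ_m = e (ρ_m − ρ_c)/ρ_m.
e = Δ ρ_m/(ρ_m − ρ_c) = 1.048 km × 3280/530 = 6.49 km.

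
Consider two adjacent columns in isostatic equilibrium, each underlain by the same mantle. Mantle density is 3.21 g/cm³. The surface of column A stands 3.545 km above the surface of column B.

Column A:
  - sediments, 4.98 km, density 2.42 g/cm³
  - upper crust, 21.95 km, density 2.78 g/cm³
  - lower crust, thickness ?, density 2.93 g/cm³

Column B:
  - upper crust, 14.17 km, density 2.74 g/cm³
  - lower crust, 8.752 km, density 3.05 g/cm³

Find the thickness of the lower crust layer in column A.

21.7 km

Take the compensation level at the base of the deeper column (depth z_c below the surface of column A) and equate Σ ρ_i t_i down to z_c; mantle fills any gap and the z_c terms cancel.
Column A: 4.98×2.42 + 21.95×2.78 + x×2.93 + (z_c − 26.93 − x)×3.21
Column B: 3.545×0 + 14.17×2.74 + 8.752×3.05 + (z_c − 3.545 − 22.922)×3.21
The z_c×3.21 term appears on both sides and cancels. Collect the known terms of each column as K = Σ(ρt)_known − 3.21 × (depth of known layers): K_A = 73.0726 − 3.21×26.93 = −13.3727; K_B = 65.5194 − 3.21×(3.545 + 22.922) = −19.43967.
Balance: K_A − x×(3.21 − 2.93) = K_B, so x = (K_A − K_B)/(3.21 − 2.93) = 6.06697/0.28 = 21.7 km.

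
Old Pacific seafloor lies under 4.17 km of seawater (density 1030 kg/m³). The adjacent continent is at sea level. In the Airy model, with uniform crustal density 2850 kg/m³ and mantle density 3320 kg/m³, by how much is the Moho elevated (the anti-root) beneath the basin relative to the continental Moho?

16.1 km

Balancing pressure at the compensation depth: replacing crust with seawater at the top is compensated by replacing crust with mantle at the base: d (ρ_c − ρ_w) = a (ρ_m − ρ_c).
a = d (ρ_c − ρ_w)/(ρ_m − ρ_c) = 4.17 km × 1820/470 = 16.1 km.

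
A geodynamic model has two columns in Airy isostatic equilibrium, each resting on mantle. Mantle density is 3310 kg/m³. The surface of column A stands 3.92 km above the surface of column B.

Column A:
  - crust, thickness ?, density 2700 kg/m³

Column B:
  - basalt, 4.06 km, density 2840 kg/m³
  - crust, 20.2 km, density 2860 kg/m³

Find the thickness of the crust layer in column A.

39.3 km

Take the compensation level at the base of the deeper column (depth z_c below the surface of column A) and equate Σ ρ_i t_i down to z_c; mantle fills any gap and the z_c terms cancel.
Column A: x×2700 + (z_c − 0 − x)×3310
Column B: 3.92×0 + 4.06×2840 + 20.2×2860 + (z_c − 3.92 − 24.26)×3310
The z_c×3310 term appears on both sides and cancels. Collect the known terms of each column as K = Σ(ρt)_known − 3310 × (depth of known layers): K_A = 0 − 3310×0 = 0; K_B = 69302.4 − 3310×(3.92 + 24.26) = −23973.4.
Balance: K_A − x×(3310 − 2700) = K_B, so x = (K_A − K_B)/(3310 − 2700) = 23973.4/610 = 39.3 km.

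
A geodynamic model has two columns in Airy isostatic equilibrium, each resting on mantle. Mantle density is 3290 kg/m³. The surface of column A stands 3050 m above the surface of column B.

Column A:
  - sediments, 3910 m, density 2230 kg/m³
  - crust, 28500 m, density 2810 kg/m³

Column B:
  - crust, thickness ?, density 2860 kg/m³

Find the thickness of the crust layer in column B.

Take the compensation level at the base of the deeper column (depth z_c below the surface of column A) and equate Σ ρ_i t_i down to z_c; mantle fills any gap and the z_c terms cancel.
Column A: 3910×2230 + 28500×2810 + (z_c − 32410)×3290
Column B: 3050×0 + x×2860 + (z_c − 3050 − 0 − x)×3290
The z_c×3290 term appears on both sides and cancels. Collect the known terms of each column as K = Σ(ρt)_known − 3290 × (depth of known layers): K_A = 88804300 − 3290×32410 = −17824600; K_B = 0 − 3290×(3050 + 0) = −10034500.
Balance: K_A = K_B − x×(3290 − 2860), so x = (K_B − K_A)/(3290 − 2860) = 7790100/430 = 18100 m.

18100 m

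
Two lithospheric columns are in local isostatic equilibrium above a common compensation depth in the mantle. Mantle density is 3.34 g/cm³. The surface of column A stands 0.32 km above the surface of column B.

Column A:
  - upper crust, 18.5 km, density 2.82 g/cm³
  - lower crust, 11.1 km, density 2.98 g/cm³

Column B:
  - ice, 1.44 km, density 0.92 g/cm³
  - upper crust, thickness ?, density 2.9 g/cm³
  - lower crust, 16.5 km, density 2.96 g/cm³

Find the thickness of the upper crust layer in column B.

6.35 km

Take the compensation level at the base of the deeper column (depth z_c below the surface of column A) and equate Σ ρ_i t_i down to z_c; mantle fills any gap and the z_c terms cancel.
Column A: 18.5×2.82 + 11.1×2.98 + (z_c − 29.6)×3.34
Column B: 0.32×0 + 1.44×0.92 + x×2.9 + 16.5×2.96 + (z_c − 0.32 − 17.94 − x)×3.34
The z_c×3.34 term appears on both sides and cancels. Collect the known terms of each column as K = Σ(ρt)_known − 3.34 × (depth of known layers): K_A = 85.248 − 3.34×29.6 = −13.616; K_B = 50.1648 − 3.34×(0.32 + 17.94) = −10.8236.
Balance: K_A = K_B − x×(3.34 − 2.9), so x = (K_B − K_A)/(3.34 − 2.9) = 2.7924/0.44 = 6.35 km.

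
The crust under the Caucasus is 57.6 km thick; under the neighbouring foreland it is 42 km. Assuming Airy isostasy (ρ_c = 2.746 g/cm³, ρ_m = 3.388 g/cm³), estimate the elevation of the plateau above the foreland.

Excess crust Δ = 57.6 km − 42 km = 15.6 km, split between elevation h and root r with h + r = Δ.
Airy balance ρ_c h = (ρ_m − ρ_c) r gives r = h ρ_c/(ρ_m − ρ_c), so h (1 + ρ_c/(ρ_m − ρ_c)) = Δ, i.e. h = Δ (ρ_m − ρ_c)/ρ_m.
h = 15.6 km × 0.642/3.388 = 2.96 km.

2.96 km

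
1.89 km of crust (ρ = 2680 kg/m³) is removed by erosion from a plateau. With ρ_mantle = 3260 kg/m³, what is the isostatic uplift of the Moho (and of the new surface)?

Unloading: uplift u = e ρ_c/ρ_m = 1.89 km × 2680/3260 = 1.55 km.

1.55 km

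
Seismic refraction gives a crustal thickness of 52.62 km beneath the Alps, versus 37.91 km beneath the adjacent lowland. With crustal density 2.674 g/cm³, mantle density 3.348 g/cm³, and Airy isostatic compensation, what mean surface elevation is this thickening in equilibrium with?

2.96 km

Excess crust Δ = 52.62 km − 37.91 km = 14.71 km, split between elevation h and root r with h + r = Δ.
Airy balance ρ_c h = (ρ_m − ρ_c) r gives r = h ρ_c/(ρ_m − ρ_c), so h (1 + ρ_c/(ρ_m − ρ_c)) = Δ, i.e. h = Δ (ρ_m − ρ_c)/ρ_m.
h = 14.71 km × 0.674/3.348 = 2.96 km.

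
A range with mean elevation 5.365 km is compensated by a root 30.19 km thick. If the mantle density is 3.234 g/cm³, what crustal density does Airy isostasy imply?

2.75 g/cm³

ρ_c h = (ρ_m − ρ_c) r → ρ_c (h + r) = ρ_m r → ρ_c = ρ_m r / (h + r).
ρ_c = 3.234 × 30.19 km / (5.365 km + 30.19 km) = 2.75 g/cm³.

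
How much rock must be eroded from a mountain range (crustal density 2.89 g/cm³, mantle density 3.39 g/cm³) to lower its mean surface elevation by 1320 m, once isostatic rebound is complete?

8950 m

Net drop Δ = e − u = e − e ρ_c/ρ_m = e (ρ_m − ρ_c)/ρ_m.
e = Δ ρ_m/(ρ_m − ρ_c) = 1320 m × 3.39/0.5 = 8950 m.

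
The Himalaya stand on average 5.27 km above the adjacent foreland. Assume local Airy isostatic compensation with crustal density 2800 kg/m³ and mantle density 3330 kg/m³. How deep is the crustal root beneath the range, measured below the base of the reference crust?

27.8 km

For local isostatic compensation: the weight of the topography is balanced by the buoyancy of the root, ρ_c h = (ρ_m − ρ_c) r.
r = h · ρ_c / (ρ_m − ρ_c) = 5.27 km × 2800 / (3330 − 2800) = 27.8 km.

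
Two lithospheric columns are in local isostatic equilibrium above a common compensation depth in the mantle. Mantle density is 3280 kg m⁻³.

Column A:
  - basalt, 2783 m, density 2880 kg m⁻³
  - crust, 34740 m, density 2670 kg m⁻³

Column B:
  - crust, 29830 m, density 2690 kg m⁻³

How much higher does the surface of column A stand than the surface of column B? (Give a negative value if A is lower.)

1430 m

For any compensation level in the mantle, the mantle terms cancel and isostasy reduces to e = (Σt_A − Σt_B) − (Σ(ρt)_A − Σ(ρt)_B) / ρ_m.
Σt_A = 37523 m; Σt_B = 29830 m; Σ(ρt)_A = 100770840; Σ(ρt)_B = 80242700 (in m·kg m⁻³).
e = (37523 − 29830) − (100770840 − 80242700) / 3280 = 1430 m.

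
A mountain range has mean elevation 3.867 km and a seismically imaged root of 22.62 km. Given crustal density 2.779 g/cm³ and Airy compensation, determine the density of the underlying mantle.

3.25 g/cm³

Airy balance: ρ_c h = (ρ_m − ρ_c) r → ρ_m = ρ_c (1 + h/r).
ρ_m = 2.779 × (1 + 3.867 km/22.62 km) = 3.25 g/cm³.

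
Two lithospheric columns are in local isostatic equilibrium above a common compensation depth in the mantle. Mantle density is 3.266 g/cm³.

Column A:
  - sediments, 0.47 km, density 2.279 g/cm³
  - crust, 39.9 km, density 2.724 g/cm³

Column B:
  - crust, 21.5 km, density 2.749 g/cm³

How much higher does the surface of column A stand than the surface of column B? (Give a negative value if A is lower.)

For any compensation level in the mantle, the mantle terms cancel and isostasy reduces to e = (Σt_A − Σt_B) − (Σ(ρt)_A − Σ(ρt)_B) / ρ_m.
Σt_A = 40.37 km; Σt_B = 21.5 km; Σ(ρt)_A = 109.75873; Σ(ρt)_B = 59.1035 (in km·g/cm³).
e = (40.37 − 21.5) − (109.75873 − 59.1035) / 3.266 = 3.36 km.

3.36 km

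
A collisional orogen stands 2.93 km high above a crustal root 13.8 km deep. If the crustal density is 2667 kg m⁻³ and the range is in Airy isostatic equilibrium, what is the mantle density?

3230 kg m⁻³

Airy balance: ρ_c h = (ρ_m − ρ_c) r → ρ_m = ρ_c (1 + h/r).
ρ_m = 2667 × (1 + 2.93 km/13.8 km) = 3230 kg m⁻³.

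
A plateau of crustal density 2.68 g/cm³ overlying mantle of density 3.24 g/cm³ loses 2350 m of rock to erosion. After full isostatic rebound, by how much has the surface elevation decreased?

406 m

Rebound u = e ρ_c/ρ_m = 2350 m × 2.68/3.24 = 1944 m.
Net surface drop = e − u = 2350 m − 1944 m = e (ρ_m − ρ_c)/ρ_m = 406 m.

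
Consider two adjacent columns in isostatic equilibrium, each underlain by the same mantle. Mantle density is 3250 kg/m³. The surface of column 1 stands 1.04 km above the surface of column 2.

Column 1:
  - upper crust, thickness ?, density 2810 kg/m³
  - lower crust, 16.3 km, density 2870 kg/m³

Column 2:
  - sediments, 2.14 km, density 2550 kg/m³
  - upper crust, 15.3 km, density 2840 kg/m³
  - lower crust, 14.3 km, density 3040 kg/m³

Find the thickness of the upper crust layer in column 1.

18.1 km

Take the compensation level at the base of the deeper column (depth z_c below the surface of column 1) and equate Σ ρ_i t_i down to z_c; mantle fills any gap and the z_c terms cancel.
Column 1: x×2810 + 16.3×2870 + (z_c − 16.3 − x)×3250
Column 2: 1.04×0 + 2.14×2550 + 15.3×2840 + 14.3×3040 + (z_c − 1.04 − 31.74)×3250
The z_c×3250 term appears on both sides and cancels. Collect the known terms of each column as K = Σ(ρt)_known − 3250 × (depth of known layers): K_1 = 46781 − 3250×16.3 = −6194; K_2 = 92381 − 3250×(1.04 + 31.74) = −14154.
Balance: K_1 − x×(3250 − 2810) = K_2, so x = (K_1 − K_2)/(3250 − 2810) = 7960/440 = 18.1 km.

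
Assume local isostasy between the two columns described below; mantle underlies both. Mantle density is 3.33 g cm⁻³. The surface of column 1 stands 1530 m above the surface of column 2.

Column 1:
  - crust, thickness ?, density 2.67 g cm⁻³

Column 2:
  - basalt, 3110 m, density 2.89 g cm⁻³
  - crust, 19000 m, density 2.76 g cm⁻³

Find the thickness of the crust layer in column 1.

26200 m

Take the compensation level at the base of the deeper column (depth z_c below the surface of column 1) and equate Σ ρ_i t_i down to z_c; mantle fills any gap and the z_c terms cancel.
Column 1: x×2.67 + (z_c − 0 − x)×3.33
Column 2: 1530×0 + 3110×2.89 + 19000×2.76 + (z_c − 1530 − 22110)×3.33
The z_c×3.33 term appears on both sides and cancels. Collect the known terms of each column as K = Σ(ρt)_known − 3.33 × (depth of known layers): K_1 = 0 − 3.33×0 = 0; K_2 = 61427.9 − 3.33×(1530 + 22110) = −17293.3.
Balance: K_1 − x×(3.33 − 2.67) = K_2, so x = (K_1 − K_2)/(3.33 − 2.67) = 17293.3/0.66 = 26200 m.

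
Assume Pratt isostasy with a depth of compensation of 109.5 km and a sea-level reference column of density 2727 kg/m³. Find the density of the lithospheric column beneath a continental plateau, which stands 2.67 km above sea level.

Pratt balance: ρ_ref D = ρ (D + h).
ρ = ρ_ref D/(D + h) = 2727 × 109.5 km/(109.5 km + 2.67 km) = 2660 kg/m³.

2660 kg/m³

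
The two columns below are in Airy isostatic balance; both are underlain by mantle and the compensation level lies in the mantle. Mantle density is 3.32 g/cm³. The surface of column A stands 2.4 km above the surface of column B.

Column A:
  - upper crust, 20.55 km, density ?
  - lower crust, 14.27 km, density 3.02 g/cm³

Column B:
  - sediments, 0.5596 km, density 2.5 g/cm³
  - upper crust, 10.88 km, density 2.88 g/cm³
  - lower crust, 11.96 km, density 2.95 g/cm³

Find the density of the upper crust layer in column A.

2.67 g/cm³

Take the compensation level at the base of the deeper column (depth z_c below the surface of column A) and equate Σ ρ_i t_i down to z_c; mantle fills any gap and the z_c terms cancel.
Column A: 20.55×ρ + 14.27×3.02 + (z_c − 34.82)×3.32
Column B: 2.4×0 + 0.5596×2.5 + 10.88×2.88 + 11.96×2.95 + (z_c − 2.4 − 23.3996)×3.32
The z_c×3.32 term appears on both sides and cancels. Collect the known terms of each column as K = Σ(ρt)_known − 3.32 × (depth of known layers): K_A = 43.0954 − 3.32×34.82 = −72.507; K_B = 68.0154 − 3.32×(2.4 + 23.3996) = −17.639272.
Balance: K_A + 20.55×ρ = K_B, so ρ = (K_B − K_A)/20.55 = 54.8677/20.55 = 2.67 g/cm³.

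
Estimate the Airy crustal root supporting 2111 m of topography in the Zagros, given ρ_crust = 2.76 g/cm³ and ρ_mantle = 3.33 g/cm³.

10200 m

By Archimedes' principle applied to the lithosphere: the weight of the topography is balanced by the buoyancy of the root, ρ_c h = (ρ_m − ρ_c) r.
r = h · ρ_c / (ρ_m − ρ_c) = 2111 m × 2.76 / (3.33 − 2.76) = 10200 m.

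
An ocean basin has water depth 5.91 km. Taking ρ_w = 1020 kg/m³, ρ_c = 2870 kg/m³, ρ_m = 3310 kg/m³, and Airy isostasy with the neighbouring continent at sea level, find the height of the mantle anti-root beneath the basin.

24.8 km

In Airy isostatic equilibrium: replacing crust with seawater at the top is compensated by replacing crust with mantle at the base: d (ρ_c − ρ_w) = a (ρ_m − ρ_c).
a = d (ρ_c − ρ_w)/(ρ_m − ρ_c) = 5.91 km × 1850/440 = 24.8 km.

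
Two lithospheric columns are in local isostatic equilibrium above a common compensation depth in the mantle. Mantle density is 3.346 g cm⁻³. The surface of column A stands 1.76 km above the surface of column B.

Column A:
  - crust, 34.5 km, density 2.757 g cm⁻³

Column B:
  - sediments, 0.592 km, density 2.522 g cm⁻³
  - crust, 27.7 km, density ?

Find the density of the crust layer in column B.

2.84 g cm⁻³

Take the compensation level at the base of the deeper column (depth z_c below the surface of column A) and equate Σ ρ_i t_i down to z_c; mantle fills any gap and the z_c terms cancel.
Column A: 34.5×2.757 + (z_c − 34.5)×3.346
Column B: 1.76×0 + 0.592×2.522 + 27.7×ρ + (z_c − 1.76 − 28.292)×3.346
The z_c×3.346 term appears on both sides and cancels. Collect the known terms of each column as K = Σ(ρt)_known − 3.346 × (depth of known layers): K_A = 95.1165 − 3.346×34.5 = −20.3205; K_B = 1.493024 − 3.346×(1.76 + 28.292) = −99.060968.
Balance: K_A = K_B + 27.7×ρ, so ρ = (K_A − K_B)/27.7 = 78.7405/27.7 = 2.84 g cm⁻³.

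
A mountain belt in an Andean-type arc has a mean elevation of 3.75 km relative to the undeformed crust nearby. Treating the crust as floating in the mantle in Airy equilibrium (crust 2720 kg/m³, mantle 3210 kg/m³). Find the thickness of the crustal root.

Isostatic balance requires: the weight of the topography is balanced by the buoyancy of the root, ρ_c h = (ρ_m − ρ_c) r.
r = h · ρ_c / (ρ_m − ρ_c) = 3.75 km × 2720 / (3210 − 2720) = 20.8 km.

20.8 km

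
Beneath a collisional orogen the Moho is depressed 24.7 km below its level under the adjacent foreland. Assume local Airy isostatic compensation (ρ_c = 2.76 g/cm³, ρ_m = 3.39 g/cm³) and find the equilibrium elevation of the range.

In Airy isostatic equilibrium: ρ_c h = (ρ_m − ρ_c) r.
h = r (ρ_m − ρ_c) / ρ_c = 24.7 km × (3.39 − 2.76) / 2.76 = 5.64 km.

5.64 km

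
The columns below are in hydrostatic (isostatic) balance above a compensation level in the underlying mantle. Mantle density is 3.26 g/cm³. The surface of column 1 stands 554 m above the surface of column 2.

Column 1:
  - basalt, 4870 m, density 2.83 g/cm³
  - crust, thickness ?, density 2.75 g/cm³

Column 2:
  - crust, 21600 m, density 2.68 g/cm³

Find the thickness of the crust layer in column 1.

24000 m

Take the compensation level at the base of the deeper column (depth z_c below the surface of column 1) and equate Σ ρ_i t_i down to z_c; mantle fills any gap and the z_c terms cancel.
Column 1: 4870×2.83 + x×2.75 + (z_c − 4870 − x)×3.26
Column 2: 554×0 + 21600×2.68 + (z_c − 554 − 21600)×3.26
The z_c×3.26 term appears on both sides and cancels. Collect the known terms of each column as K = Σ(ρt)_known − 3.26 × (depth of known layers): K_1 = 13782.1 − 3.26×4870 = −2094.1; K_2 = 57888 − 3.26×(554 + 21600) = −14334.04.
Balance: K_1 − x×(3.26 − 2.75) = K_2, so x = (K_1 − K_2)/(3.26 − 2.75) = 12239.9/0.51 = 24000 m.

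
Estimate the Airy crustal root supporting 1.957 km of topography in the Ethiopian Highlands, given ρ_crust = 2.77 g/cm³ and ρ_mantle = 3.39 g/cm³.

8.74 km

Equating mass per unit area of the two columns: the weight of the topography is balanced by the buoyancy of the root, ρ_c h = (ρ_m − ρ_c) r.
r = h · ρ_c / (ρ_m − ρ_c) = 1.957 km × 2.77 / (3.39 − 2.77) = 8.74 km.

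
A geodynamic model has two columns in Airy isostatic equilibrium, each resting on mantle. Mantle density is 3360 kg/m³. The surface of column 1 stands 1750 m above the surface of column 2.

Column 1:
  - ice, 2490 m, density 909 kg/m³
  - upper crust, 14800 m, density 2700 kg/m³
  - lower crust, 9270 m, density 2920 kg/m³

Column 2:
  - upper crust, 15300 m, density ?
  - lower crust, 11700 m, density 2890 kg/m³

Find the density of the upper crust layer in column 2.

Take the compensation level at the base of the deeper column (depth z_c below the surface of column 1) and equate Σ ρ_i t_i down to z_c; mantle fills any gap and the z_c terms cancel.
Column 1: 2490×909 + 14800×2700 + 9270×2920 + (z_c − 26560)×3360
Column 2: 1750×0 + 15300×ρ + 11700×2890 + (z_c − 1750 − 27000)×3360
The z_c×3360 term appears on both sides and cancels. Collect the known terms of each column as K = Σ(ρt)_known − 3360 × (depth of known layers): K_1 = 69291810 − 3360×26560 = −19949790; K_2 = 33813000 − 3360×(1750 + 27000) = −62787000.
Balance: K_1 = K_2 + 15300×ρ, so ρ = (K_1 − K_2)/15300 = 42837200/15300 = 2800 kg/m³.

2800 kg/m³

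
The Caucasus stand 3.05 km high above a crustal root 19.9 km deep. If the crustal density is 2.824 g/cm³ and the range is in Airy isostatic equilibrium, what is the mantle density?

3.26 g/cm³

Airy balance: ρ_c h = (ρ_m − ρ_c) r → ρ_m = ρ_c (1 + h/r).
ρ_m = 2.824 × (1 + 3.05 km/19.9 km) = 3.26 g/cm³.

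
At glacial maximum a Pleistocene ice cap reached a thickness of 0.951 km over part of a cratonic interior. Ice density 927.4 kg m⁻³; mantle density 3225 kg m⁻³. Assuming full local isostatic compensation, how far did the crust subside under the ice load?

0.273 km

By Archimedes' principle applied to the lithosphere: the ice load ρ_ice t is balanced by mantle displaced below, ρ_m s.
s = t ρ_ice / ρ_m = 0.951 km × 927.4/3225 = 0.273 km.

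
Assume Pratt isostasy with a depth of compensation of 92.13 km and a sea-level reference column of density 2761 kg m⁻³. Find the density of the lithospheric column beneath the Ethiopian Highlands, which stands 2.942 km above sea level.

2680 kg m⁻³

Pratt balance: ρ_ref D = ρ (D + h).
ρ = ρ_ref D/(D + h) = 2761 × 92.13 km/(92.13 km + 2.942 km) = 2680 kg m⁻³.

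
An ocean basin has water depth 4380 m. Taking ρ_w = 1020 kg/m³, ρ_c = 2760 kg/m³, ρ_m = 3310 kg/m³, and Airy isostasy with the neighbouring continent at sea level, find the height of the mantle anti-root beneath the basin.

For local isostatic compensation: replacing crust with seawater at the top is compensated by replacing crust with mantle at the base: d (ρ_c − ρ_w) = a (ρ_m − ρ_c).
a = d (ρ_c − ρ_w)/(ρ_m − ρ_c) = 4380 m × 1740/550 = 13900 m.

13900 m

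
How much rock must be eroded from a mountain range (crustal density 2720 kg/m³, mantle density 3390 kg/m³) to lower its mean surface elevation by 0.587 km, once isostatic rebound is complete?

2.97 km

Net drop Δ = e − u = e − e ρ_c/ρ_m = e (ρ_m − ρ_c)/ρ_m.
e = Δ ρ_m/(ρ_m − ρ_c) = 0.587 km × 3390/670 = 2.97 km.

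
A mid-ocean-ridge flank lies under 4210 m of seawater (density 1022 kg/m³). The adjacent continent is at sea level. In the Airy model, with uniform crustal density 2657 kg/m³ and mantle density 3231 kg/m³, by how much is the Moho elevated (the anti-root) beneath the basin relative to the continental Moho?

By Archimedes' principle applied to the lithosphere: replacing crust with seawater at the top is compensated by replacing crust with mantle at the base: d (ρ_c − ρ_w) = a (ρ_m − ρ_c).
a = d (ρ_c − ρ_w)/(ρ_m − ρ_c) = 4210 m × 1635/574 = 12000 m.

12000 m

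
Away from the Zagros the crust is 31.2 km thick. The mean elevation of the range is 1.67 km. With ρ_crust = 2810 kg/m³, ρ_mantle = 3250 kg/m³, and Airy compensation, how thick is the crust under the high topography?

Root depth r = h ρ_c / (ρ_m − ρ_c) = 1.67 km × 2810 / 440 = 10.67 km.
Total thickness = T + h + r = 31.2 km + 1.67 km + 10.67 km = 43.5 km.

43.5 km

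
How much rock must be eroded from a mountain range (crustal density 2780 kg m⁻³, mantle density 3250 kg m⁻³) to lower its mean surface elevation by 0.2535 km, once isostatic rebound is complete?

Net drop Δ = e − u = e − e ρ_c/ρ_m = e (ρ_m − ρ_c)/ρ_m.
e = Δ ρ_m/(ρ_m − ρ_c) = 0.2535 km × 3250/470 = 1.75 km.

1.75 km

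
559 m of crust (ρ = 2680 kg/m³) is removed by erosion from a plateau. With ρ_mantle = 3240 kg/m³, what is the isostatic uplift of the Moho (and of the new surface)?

462 m

Unloading: uplift u = e ρ_c/ρ_m = 559 m × 2680/3240 = 462 m.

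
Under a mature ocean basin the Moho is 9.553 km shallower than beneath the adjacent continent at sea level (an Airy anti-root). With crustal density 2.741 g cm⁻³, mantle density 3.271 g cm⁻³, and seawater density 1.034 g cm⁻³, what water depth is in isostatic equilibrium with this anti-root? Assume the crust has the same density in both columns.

Replacing a thickness d of crust by seawater at the top must be balanced by replacing crust with mantle at the base: d (ρ_c − ρ_w) = a (ρ_m − ρ_c).
d = a (ρ_m − ρ_c)/(ρ_c − ρ_w) = 9.553 km × 0.53/1.707 = 2.97 km.

2.97 km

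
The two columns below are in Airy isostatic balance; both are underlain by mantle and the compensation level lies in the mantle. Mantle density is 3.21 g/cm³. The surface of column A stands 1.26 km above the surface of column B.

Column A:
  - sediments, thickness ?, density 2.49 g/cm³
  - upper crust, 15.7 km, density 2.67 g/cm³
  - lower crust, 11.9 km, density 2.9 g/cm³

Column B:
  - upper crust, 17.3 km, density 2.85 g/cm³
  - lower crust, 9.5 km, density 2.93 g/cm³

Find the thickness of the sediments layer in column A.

1.06 km

Take the compensation level at the base of the deeper column (depth z_c below the surface of column A) and equate Σ ρ_i t_i down to z_c; mantle fills any gap and the z_c terms cancel.
Column A: x×2.49 + 15.7×2.67 + 11.9×2.9 + (z_c − 27.6 − x)×3.21
Column B: 1.26×0 + 17.3×2.85 + 9.5×2.93 + (z_c − 1.26 − 26.8)×3.21
The z_c×3.21 term appears on both sides and cancels. Collect the known terms of each column as K = Σ(ρt)_known − 3.21 × (depth of known layers): K_A = 76.429 − 3.21×27.6 = −12.167; K_B = 77.14 − 3.21×(1.26 + 26.8) = −12.9326.
Balance: K_A − x×(3.21 − 2.49) = K_B, so x = (K_A − K_B)/(3.21 − 2.49) = 0.7656/0.72 = 1.06 km.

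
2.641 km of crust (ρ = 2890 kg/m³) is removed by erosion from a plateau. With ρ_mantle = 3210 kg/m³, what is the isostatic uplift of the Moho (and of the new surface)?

2.38 km

Unloading: uplift u = e ρ_c/ρ_m = 2.641 km × 2890/3210 = 2.38 km.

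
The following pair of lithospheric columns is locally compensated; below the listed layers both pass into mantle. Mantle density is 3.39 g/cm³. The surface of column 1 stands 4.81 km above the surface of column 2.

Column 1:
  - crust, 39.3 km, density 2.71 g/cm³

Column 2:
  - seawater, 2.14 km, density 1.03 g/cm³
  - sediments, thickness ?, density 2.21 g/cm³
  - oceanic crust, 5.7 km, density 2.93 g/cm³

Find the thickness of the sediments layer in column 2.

2.33 km

Take the compensation level at the base of the deeper column (depth z_c below the surface of column 1) and equate Σ ρ_i t_i down to z_c; mantle fills any gap and the z_c terms cancel.
Column 1: 39.3×2.71 + (z_c − 39.3)×3.39
Column 2: 4.81×0 + 2.14×1.03 + x×2.21 + 5.7×2.93 + (z_c − 4.81 − 7.84 − x)×3.39
The z_c×3.39 term appears on both sides and cancels. Collect the known terms of each column as K = Σ(ρt)_known − 3.39 × (depth of known layers): K_1 = 106.503 − 3.39×39.3 = −26.724; K_2 = 18.9052 − 3.39×(4.81 + 7.84) = −23.9783.
Balance: K_1 = K_2 − x×(3.39 − 2.21), so x = (K_2 − K_1)/(3.39 − 2.21) = 2.7457/1.18 = 2.33 km.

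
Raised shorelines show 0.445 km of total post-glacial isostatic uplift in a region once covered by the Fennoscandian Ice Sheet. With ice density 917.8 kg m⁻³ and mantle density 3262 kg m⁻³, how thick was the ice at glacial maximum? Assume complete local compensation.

1.58 km

u = t ρ_ice/ρ_m → t = u ρ_m/ρ_ice = 0.445 km × 3262/917.8 = 1.58 km.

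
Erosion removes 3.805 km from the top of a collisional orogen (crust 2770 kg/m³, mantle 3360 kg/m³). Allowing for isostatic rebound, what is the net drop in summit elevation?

Rebound u = e ρ_c/ρ_m = 3.805 km × 2770/3360 = 3.137 km.
Net surface drop = e − u = 3.805 km − 3.137 km = e (ρ_m − ρ_c)/ρ_m = 0.668 km.

0.668 km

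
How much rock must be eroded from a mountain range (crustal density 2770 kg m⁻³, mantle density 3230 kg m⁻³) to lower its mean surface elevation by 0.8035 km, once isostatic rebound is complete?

5.64 km

Net drop Δ = e − u = e − e ρ_c/ρ_m = e (ρ_m − ρ_c)/ρ_m.
e = Δ ρ_m/(ρ_m − ρ_c) = 0.8035 km × 3230/460 = 5.64 km.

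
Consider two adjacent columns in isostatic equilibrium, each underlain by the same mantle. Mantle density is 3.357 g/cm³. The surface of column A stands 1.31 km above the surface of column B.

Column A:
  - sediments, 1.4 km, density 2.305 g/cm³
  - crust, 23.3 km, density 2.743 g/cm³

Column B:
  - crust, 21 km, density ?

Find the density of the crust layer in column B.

2.82 g/cm³

Take the compensation level at the base of the deeper column (depth z_c below the surface of column A) and equate Σ ρ_i t_i down to z_c; mantle fills any gap and the z_c terms cancel.
Column A: 1.4×2.305 + 23.3×2.743 + (z_c − 24.7)×3.357
Column B: 1.31×0 + 21×ρ + (z_c − 1.31 − 21)×3.357
The z_c×3.357 term appears on both sides and cancels. Collect the known terms of each column as K = Σ(ρt)_known − 3.357 × (depth of known layers): K_A = 67.1389 − 3.357×24.7 = −15.779; K_B = 0 − 3.357×(1.31 + 21) = −74.89467.
Balance: K_A = K_B + 21×ρ, so ρ = (K_A − K_B)/21 = 59.1157/21 = 2.82 g/cm³.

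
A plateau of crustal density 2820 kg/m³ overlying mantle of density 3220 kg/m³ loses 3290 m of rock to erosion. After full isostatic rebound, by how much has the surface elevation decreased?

Rebound u = e ρ_c/ρ_m = 3290 m × 2820/3220 = 2881 m.
Net surface drop = e − u = 3290 m − 2881 m = e (ρ_m − ρ_c)/ρ_m = 409 m.

409 m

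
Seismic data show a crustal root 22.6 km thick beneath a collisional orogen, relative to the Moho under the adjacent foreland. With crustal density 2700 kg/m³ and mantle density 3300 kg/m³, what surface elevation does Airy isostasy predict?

5.02 km

For local isostatic compensation: ρ_c h = (ρ_m − ρ_c) r.
h = r (ρ_m − ρ_c) / ρ_c = 22.6 km × (3300 − 2700) / 2700 = 5.02 km.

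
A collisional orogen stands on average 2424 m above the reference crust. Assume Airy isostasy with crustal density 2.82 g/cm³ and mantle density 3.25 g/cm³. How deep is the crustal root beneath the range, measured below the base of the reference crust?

In Airy isostatic equilibrium: the weight of the topography is balanced by the buoyancy of the root, ρ_c h = (ρ_m − ρ_c) r.
r = h · ρ_c / (ρ_m − ρ_c) = 2424 m × 2.82 / (3.25 − 2.82) = 15900 m.

15900 m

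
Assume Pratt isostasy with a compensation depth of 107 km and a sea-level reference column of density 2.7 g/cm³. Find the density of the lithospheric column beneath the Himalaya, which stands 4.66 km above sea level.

Pratt balance: ρ_ref D = ρ (D + h).
ρ = ρ_ref D/(D + h) = 2.7 × 107 km/(107 km + 4.66 km) = 2.59 g/cm³.

2.59 g/cm³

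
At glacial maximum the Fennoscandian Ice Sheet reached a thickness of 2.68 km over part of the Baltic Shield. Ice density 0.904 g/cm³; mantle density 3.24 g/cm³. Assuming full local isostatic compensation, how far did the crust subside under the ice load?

0.748 km

Isostatic balance requires: the ice load ρ_ice t is balanced by mantle displaced below, ρ_m s.
s = t ρ_ice / ρ_m = 2.68 km × 0.904/3.24 = 0.748 km.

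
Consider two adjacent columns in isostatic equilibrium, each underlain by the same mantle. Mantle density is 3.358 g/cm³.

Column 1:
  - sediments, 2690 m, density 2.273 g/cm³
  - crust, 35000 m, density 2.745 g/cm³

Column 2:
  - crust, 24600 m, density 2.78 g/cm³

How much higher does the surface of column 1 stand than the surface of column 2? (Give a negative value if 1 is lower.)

For any compensation level in the mantle, the mantle terms cancel and isostasy reduces to e = (Σt_1 − Σt_2) − (Σ(ρt)_1 − Σ(ρt)_2) / ρ_m.
Σt_1 = 37690 m; Σt_2 = 24600 m; Σ(ρt)_1 = 102189.37; Σ(ρt)_2 = 68388 (in m·g/cm³).
e = (37690 − 24600) − (102189.37 − 68388) / 3.358 = 3020 m.

3020 m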